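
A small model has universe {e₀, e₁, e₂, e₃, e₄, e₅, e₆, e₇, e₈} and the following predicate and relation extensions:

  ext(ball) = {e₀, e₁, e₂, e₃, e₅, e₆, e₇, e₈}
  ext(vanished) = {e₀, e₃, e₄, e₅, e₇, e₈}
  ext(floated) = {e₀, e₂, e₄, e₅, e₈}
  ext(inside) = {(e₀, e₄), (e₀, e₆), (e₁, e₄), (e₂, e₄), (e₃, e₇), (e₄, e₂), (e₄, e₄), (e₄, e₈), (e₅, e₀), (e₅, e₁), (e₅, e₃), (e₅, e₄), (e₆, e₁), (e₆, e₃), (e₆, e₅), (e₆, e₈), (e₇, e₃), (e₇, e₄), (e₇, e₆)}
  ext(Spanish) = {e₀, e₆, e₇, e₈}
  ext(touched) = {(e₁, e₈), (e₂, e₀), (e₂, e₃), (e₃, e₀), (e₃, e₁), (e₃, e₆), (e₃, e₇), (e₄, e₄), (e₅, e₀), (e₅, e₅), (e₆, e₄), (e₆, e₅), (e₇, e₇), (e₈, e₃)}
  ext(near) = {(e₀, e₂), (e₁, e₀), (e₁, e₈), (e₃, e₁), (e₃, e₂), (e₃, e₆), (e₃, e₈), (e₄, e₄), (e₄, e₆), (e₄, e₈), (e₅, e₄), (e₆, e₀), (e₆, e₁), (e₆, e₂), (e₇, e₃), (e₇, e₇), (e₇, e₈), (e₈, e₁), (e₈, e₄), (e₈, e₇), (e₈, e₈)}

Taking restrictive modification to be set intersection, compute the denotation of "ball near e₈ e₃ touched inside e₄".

{e₁, e₇}

⟦near e₈⟧ = {x : ⟨x, e₈⟩ ∈ ⟦near⟧} = {e₁, e₃, e₄, e₇, e₈}
⟦e₃ touched⟧ = {x : ⟨e₃, x⟩ ∈ ⟦touched⟧} = {e₀, e₁, e₆, e₇}
⟦inside e₄⟧ = {x : ⟨x, e₄⟩ ∈ ⟦inside⟧} = {e₀, e₁, e₂, e₄, e₅, e₇}
⟦ball⟧ = {e₀, e₁, e₂, e₃, e₅, e₆, e₇, e₈}
… ∩ ⟦near e₈⟧ = {e₀, e₁, e₂, e₃, e₅, e₆, e₇, e₈} ∩ {e₁, e₃, e₄, e₇, e₈} = {e₁, e₃, e₇, e₈}
… ∩ ⟦e₃ touched⟧ = {e₁, e₃, e₇, e₈} ∩ {e₀, e₁, e₆, e₇} = {e₁, e₇}
… ∩ ⟦inside e₄⟧ = {e₁, e₇} ∩ {e₀, e₁, e₂, e₄, e₅, e₇} = {e₁, e₇}
So ⟦ball near e₈ e₃ touched inside e₄⟧ = {e₁, e₇}.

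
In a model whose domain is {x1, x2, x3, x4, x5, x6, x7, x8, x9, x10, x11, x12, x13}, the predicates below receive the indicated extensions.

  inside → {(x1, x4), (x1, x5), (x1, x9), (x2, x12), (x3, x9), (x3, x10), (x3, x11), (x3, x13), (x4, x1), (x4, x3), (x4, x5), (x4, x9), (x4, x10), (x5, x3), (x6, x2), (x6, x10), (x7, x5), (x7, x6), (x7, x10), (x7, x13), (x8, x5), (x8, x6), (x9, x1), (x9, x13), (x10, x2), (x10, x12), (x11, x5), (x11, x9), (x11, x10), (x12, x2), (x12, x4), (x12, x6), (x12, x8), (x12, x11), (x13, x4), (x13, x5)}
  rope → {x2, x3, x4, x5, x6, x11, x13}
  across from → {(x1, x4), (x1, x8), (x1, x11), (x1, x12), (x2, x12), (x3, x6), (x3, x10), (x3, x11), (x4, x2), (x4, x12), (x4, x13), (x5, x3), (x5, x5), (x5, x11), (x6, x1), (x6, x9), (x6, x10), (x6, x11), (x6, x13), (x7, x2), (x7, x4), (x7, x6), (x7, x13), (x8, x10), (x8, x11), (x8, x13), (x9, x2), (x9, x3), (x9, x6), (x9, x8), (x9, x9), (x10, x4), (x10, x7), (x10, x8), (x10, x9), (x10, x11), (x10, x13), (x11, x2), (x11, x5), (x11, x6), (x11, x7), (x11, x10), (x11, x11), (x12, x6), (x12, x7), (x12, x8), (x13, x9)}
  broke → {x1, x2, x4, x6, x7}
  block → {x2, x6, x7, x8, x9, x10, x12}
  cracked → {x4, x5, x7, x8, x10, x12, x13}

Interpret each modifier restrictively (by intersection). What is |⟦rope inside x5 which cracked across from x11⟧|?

0

⟦inside x5⟧ = {x : ⟨x, x5⟩ ∈ ⟦inside⟧} = {x1, x4, x7, x8, x11, x13}
⟦which cracked⟧ = ⟦cracked⟧ = {x4, x5, x7, x8, x10, x12, x13}
⟦across from x11⟧ = {x : ⟨x, x11⟩ ∈ ⟦across from⟧} = {x1, x3, x5, x6, x8, x10, x11}
⟦rope⟧ = {x2, x3, x4, x5, x6, x11, x13}
… ∩ ⟦inside x5⟧ = {x2, x3, x4, x5, x6, x11, x13} ∩ {x1, x4, x7, x8, x11, x13} = {x4, x11, x13}
… ∩ ⟦which cracked⟧ = {x4, x11, x13} ∩ {x4, x5, x7, x8, x10, x12, x13} = {x4, x13}
… ∩ ⟦across from x11⟧ = {x4, x13} ∩ {x1, x3, x5, x6, x8, x10, x11} = ∅
⟦rope inside x5 which cracked across from x11⟧ = ∅, so the cardinality is 0.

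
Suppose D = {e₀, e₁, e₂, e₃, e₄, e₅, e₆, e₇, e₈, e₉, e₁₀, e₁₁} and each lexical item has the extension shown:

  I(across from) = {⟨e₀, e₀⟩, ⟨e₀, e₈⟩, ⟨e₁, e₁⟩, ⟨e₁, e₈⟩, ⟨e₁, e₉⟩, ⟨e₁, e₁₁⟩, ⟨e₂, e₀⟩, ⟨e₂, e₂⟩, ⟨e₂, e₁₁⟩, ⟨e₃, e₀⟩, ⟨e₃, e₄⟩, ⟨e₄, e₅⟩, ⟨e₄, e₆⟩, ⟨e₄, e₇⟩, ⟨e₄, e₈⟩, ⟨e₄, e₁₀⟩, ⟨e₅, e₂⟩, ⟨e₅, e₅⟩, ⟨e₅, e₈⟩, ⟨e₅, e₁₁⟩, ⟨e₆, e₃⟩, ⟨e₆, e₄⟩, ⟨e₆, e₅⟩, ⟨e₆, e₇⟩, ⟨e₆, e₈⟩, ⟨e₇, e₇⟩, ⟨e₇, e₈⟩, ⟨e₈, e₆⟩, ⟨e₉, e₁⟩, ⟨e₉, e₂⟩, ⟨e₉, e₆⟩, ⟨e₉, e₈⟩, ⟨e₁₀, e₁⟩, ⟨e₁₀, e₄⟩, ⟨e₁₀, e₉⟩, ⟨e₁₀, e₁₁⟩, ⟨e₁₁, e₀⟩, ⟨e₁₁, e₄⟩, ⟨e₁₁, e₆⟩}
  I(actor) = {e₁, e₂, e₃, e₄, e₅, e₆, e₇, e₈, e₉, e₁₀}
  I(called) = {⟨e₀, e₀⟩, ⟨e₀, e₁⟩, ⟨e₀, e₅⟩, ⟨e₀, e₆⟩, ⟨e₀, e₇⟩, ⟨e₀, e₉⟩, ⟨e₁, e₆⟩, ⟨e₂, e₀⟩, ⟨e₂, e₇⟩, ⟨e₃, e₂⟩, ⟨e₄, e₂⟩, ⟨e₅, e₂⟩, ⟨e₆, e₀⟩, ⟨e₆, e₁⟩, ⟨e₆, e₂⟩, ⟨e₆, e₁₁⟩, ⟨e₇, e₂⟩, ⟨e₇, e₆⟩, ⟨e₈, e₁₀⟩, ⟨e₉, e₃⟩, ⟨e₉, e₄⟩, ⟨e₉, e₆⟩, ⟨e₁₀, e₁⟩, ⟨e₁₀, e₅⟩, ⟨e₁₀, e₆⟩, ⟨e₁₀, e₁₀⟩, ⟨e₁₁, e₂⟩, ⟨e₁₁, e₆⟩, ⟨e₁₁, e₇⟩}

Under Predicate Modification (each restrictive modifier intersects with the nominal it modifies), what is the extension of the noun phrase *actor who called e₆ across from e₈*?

⟦who called e₆⟧ = {x : ⟨x, e₆⟩ ∈ ⟦called⟧} = {e₀, e₁, e₇, e₉, e₁₀, e₁₁}
⟦across from e₈⟧ = {x : ⟨x, e₈⟩ ∈ ⟦across from⟧} = {e₀, e₁, e₄, e₅, e₆, e₇, e₉}
⟦actor⟧ = {e₁, e₂, e₃, e₄, e₅, e₆, e₇, e₈, e₉, e₁₀}
… ∩ ⟦who called e₆⟧ = {e₁, e₂, e₃, e₄, e₅, e₆, e₇, e₈, e₉, e₁₀} ∩ {e₀, e₁, e₇, e₉, e₁₀, e₁₁} = {e₁, e₇, e₉, e₁₀}
… ∩ ⟦across from e₈⟧ = {e₁, e₇, e₉, e₁₀} ∩ {e₀, e₁, e₄, e₅, e₆, e₇, e₉} = {e₁, e₇, e₉}
So ⟦actor who called e₆ across from e₈⟧ = {e₁, e₇, e₉}.

{e₁, e₇, e₉}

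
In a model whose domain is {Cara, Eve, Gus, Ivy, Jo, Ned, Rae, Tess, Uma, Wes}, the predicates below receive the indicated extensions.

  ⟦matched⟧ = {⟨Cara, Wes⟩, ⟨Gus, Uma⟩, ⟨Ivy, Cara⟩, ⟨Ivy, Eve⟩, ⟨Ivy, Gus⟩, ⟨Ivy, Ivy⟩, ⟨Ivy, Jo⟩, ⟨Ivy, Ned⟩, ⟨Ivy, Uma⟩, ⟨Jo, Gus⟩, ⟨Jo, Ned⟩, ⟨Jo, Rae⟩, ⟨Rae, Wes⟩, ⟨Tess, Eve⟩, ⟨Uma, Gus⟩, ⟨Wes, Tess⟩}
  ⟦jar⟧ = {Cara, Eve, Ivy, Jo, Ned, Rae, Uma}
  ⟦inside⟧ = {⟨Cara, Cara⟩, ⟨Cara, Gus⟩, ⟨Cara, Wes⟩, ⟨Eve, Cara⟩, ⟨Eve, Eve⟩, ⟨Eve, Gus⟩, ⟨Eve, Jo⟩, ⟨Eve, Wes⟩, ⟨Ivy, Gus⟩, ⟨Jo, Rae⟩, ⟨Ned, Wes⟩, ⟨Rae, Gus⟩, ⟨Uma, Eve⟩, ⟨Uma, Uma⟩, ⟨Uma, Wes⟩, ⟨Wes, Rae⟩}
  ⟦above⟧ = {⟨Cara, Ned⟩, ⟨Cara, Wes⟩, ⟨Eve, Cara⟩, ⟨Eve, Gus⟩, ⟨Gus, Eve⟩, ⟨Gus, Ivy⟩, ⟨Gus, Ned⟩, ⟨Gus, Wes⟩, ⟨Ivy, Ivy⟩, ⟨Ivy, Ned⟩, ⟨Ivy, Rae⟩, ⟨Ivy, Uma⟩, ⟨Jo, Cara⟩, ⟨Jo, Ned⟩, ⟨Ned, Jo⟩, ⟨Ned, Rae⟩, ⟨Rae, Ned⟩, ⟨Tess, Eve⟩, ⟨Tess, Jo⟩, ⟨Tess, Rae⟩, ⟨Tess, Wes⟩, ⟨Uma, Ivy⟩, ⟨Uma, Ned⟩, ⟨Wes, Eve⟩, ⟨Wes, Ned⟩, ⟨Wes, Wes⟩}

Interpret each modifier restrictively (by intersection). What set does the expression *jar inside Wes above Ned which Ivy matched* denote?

{Cara, Uma}

⟦inside Wes⟧ = {x : ⟨x, Wes⟩ ∈ ⟦inside⟧} = {Cara, Eve, Ned, Uma}
⟦above Ned⟧ = {x : ⟨x, Ned⟩ ∈ ⟦above⟧} = {Cara, Gus, Ivy, Jo, Rae, Uma, Wes}
⟦which Ivy matched⟧ = {x : ⟨Ivy, x⟩ ∈ ⟦matched⟧} = {Cara, Eve, Gus, Ivy, Jo, Ned, Uma}
⟦jar⟧ = {Cara, Eve, Ivy, Jo, Ned, Rae, Uma}
… ∩ ⟦inside Wes⟧ = {Cara, Eve, Ivy, Jo, Ned, Rae, Uma} ∩ {Cara, Eve, Ned, Uma} = {Cara, Eve, Ned, Uma}
… ∩ ⟦above Ned⟧ = {Cara, Eve, Ned, Uma} ∩ {Cara, Gus, Ivy, Jo, Rae, Uma, Wes} = {Cara, Uma}
… ∩ ⟦which Ivy matched⟧ = {Cara, Uma} ∩ {Cara, Eve, Gus, Ivy, Jo, Ned, Uma} = {Cara, Uma}
So ⟦jar inside Wes above Ned which Ivy matched⟧ = {Cara, Uma}.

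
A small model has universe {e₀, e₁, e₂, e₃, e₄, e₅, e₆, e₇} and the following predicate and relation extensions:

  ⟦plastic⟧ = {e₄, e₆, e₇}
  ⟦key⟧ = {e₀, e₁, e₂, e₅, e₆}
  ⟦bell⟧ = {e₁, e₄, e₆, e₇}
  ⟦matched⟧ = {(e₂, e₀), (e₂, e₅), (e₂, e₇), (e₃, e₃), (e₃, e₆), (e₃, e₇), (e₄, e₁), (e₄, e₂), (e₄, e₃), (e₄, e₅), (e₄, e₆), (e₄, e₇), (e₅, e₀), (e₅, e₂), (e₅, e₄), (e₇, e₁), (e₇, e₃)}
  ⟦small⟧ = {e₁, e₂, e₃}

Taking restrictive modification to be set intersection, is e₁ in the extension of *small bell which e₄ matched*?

⟦which e₄ matched⟧ = {x : ⟨e₄, x⟩ ∈ ⟦matched⟧} = {e₁, e₂, e₃, e₅, e₆, e₇}
⟦bell⟧ = {e₁, e₄, e₆, e₇}
… ∩ ⟦which e₄ matched⟧ = {e₁, e₄, e₆, e₇} ∩ {e₁, e₂, e₃, e₅, e₆, e₇} = {e₁, e₆, e₇}
… ∩ ⟦small⟧ = {e₁, e₆, e₇} ∩ {e₁, e₂, e₃} = {e₁}
⟦small bell which e₄ matched⟧ = {e₁}; e₁ ∈ this set.

yes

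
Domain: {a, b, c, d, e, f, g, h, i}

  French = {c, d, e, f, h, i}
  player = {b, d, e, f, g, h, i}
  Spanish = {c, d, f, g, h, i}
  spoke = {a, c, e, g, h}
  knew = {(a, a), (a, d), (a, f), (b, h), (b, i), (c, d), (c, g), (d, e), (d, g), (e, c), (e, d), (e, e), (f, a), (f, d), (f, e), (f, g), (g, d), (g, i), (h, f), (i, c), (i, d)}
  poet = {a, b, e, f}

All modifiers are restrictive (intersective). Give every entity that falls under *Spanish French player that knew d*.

⟦that knew d⟧ = {x : ⟨x, d⟩ ∈ ⟦knew⟧} = {a, c, e, f, g, i}
⟦player⟧ = {b, d, e, f, g, h, i}
… ∩ ⟦that knew d⟧ = {b, d, e, f, g, h, i} ∩ {a, c, e, f, g, i} = {e, f, g, i}
… ∩ ⟦Spanish⟧ = {e, f, g, i} ∩ {c, d, f, g, h, i} = {f, g, i}
… ∩ ⟦French⟧ = {f, g, i} ∩ {c, d, e, f, h, i} = {f, i}
So ⟦Spanish French player that knew d⟧ = {f, i}.

{f, i}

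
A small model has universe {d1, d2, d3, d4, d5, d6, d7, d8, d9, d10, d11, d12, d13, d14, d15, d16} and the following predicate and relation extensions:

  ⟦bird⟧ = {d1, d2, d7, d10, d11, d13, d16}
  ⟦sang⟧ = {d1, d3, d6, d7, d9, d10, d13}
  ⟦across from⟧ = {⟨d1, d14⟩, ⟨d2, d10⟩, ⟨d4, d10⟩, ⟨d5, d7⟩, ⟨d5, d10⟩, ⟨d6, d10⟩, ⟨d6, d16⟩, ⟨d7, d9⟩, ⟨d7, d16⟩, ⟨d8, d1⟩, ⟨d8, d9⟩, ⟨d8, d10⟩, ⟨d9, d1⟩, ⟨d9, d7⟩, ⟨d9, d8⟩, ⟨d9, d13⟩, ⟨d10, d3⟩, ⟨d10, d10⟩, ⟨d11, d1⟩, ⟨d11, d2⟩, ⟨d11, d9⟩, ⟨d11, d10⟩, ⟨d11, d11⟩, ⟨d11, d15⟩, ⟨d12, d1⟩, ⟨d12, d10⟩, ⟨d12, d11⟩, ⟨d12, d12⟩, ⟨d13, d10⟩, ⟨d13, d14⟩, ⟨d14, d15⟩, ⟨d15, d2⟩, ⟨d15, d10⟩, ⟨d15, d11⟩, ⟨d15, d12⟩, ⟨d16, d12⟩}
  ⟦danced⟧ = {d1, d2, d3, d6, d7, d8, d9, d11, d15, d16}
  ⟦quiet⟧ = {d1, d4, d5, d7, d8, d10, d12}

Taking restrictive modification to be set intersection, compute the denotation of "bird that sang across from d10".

{d10, d13}

⟦that sang⟧ = ⟦sang⟧ = {d1, d3, d6, d7, d9, d10, d13}
⟦across from d10⟧ = {x : ⟨x, d10⟩ ∈ ⟦across from⟧} = {d2, d4, d5, d6, d8, d10, d11, d12, d13, d15}
⟦bird⟧ = {d1, d2, d7, d10, d11, d13, d16}
… ∩ ⟦that sang⟧ = {d1, d2, d7, d10, d11, d13, d16} ∩ {d1, d3, d6, d7, d9, d10, d13} = {d1, d7, d10, d13}
… ∩ ⟦across from d10⟧ = {d1, d7, d10, d13} ∩ {d2, d4, d5, d6, d8, d10, d11, d12, d13, d15} = {d10, d13}
So ⟦bird that sang across from d10⟧ = {d10, d13}.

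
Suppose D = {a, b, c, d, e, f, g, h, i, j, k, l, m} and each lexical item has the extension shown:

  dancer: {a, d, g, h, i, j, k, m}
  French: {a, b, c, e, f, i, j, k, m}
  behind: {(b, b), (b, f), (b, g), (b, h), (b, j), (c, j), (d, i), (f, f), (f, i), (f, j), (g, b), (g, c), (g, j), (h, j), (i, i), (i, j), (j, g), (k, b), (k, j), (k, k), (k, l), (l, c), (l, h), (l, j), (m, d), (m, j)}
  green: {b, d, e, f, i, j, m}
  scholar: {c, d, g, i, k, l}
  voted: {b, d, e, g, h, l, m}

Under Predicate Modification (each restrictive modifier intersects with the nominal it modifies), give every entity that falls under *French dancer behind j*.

⟦behind j⟧ = {x : ⟨x, j⟩ ∈ ⟦behind⟧} = {b, c, f, g, h, i, k, l, m}
⟦dancer⟧ = {a, d, g, h, i, j, k, m}
… ∩ ⟦behind j⟧ = {a, d, g, h, i, j, k, m} ∩ {b, c, f, g, h, i, k, l, m} = {g, h, i, k, m}
… ∩ ⟦French⟧ = {g, h, i, k, m} ∩ {a, b, c, e, f, i, j, k, m} = {i, k, m}
So ⟦French dancer behind j⟧ = {i, k, m}.

{i, k, m}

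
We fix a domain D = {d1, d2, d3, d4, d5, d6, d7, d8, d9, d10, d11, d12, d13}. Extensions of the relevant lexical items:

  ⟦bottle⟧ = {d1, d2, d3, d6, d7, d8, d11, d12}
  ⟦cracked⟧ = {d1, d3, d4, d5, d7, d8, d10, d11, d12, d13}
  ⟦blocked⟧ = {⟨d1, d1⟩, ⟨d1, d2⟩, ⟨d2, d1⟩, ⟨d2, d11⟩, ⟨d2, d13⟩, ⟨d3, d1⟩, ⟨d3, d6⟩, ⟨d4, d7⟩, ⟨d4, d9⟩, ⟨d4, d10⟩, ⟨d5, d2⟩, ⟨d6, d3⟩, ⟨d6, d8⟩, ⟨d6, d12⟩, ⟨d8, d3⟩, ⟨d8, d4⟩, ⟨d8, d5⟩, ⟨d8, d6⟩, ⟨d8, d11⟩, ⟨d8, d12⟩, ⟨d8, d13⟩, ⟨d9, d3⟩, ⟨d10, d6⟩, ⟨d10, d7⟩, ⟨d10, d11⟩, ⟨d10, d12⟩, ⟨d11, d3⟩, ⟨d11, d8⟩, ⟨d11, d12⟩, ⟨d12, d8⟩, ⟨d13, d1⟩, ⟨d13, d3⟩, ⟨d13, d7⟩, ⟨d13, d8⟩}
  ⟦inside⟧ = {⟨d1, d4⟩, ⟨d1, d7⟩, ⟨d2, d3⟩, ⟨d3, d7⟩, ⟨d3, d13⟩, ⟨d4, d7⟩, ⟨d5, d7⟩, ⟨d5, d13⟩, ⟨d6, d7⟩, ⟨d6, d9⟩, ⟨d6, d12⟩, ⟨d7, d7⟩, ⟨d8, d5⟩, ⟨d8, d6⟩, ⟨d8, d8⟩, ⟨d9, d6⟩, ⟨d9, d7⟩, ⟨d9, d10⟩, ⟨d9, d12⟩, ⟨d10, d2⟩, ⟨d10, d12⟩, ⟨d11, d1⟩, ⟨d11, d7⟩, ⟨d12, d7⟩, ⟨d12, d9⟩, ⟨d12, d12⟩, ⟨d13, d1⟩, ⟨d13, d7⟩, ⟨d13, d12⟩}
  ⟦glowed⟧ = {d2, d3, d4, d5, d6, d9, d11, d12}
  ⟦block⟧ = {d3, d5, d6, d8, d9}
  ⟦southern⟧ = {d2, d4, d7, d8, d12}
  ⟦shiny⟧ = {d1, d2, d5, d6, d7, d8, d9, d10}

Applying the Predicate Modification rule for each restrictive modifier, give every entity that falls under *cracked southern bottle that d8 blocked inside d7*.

{d12}

⟦that d8 blocked⟧ = {x : ⟨d8, x⟩ ∈ ⟦blocked⟧} = {d3, d4, d5, d6, d11, d12, d13}
⟦inside d7⟧ = {x : ⟨x, d7⟩ ∈ ⟦inside⟧} = {d1, d3, d4, d5, d6, d7, d9, d11, d12, d13}
⟦bottle⟧ = {d1, d2, d3, d6, d7, d8, d11, d12}
… ∩ ⟦that d8 blocked⟧ = {d1, d2, d3, d6, d7, d8, d11, d12} ∩ {d3, d4, d5, d6, d11, d12, d13} = {d3, d6, d11, d12}
… ∩ ⟦inside d7⟧ = {d3, d6, d11, d12} ∩ {d1, d3, d4, d5, d6, d7, d9, d11, d12, d13} = {d3, d6, d11, d12}
… ∩ ⟦cracked⟧ = {d3, d6, d11, d12} ∩ {d1, d3, d4, d5, d7, d8, d10, d11, d12, d13} = {d3, d11, d12}
… ∩ ⟦southern⟧ = {d3, d11, d12} ∩ {d2, d4, d7, d8, d12} = {d12}
So ⟦cracked southern bottle that d8 blocked inside d7⟧ = {d12}.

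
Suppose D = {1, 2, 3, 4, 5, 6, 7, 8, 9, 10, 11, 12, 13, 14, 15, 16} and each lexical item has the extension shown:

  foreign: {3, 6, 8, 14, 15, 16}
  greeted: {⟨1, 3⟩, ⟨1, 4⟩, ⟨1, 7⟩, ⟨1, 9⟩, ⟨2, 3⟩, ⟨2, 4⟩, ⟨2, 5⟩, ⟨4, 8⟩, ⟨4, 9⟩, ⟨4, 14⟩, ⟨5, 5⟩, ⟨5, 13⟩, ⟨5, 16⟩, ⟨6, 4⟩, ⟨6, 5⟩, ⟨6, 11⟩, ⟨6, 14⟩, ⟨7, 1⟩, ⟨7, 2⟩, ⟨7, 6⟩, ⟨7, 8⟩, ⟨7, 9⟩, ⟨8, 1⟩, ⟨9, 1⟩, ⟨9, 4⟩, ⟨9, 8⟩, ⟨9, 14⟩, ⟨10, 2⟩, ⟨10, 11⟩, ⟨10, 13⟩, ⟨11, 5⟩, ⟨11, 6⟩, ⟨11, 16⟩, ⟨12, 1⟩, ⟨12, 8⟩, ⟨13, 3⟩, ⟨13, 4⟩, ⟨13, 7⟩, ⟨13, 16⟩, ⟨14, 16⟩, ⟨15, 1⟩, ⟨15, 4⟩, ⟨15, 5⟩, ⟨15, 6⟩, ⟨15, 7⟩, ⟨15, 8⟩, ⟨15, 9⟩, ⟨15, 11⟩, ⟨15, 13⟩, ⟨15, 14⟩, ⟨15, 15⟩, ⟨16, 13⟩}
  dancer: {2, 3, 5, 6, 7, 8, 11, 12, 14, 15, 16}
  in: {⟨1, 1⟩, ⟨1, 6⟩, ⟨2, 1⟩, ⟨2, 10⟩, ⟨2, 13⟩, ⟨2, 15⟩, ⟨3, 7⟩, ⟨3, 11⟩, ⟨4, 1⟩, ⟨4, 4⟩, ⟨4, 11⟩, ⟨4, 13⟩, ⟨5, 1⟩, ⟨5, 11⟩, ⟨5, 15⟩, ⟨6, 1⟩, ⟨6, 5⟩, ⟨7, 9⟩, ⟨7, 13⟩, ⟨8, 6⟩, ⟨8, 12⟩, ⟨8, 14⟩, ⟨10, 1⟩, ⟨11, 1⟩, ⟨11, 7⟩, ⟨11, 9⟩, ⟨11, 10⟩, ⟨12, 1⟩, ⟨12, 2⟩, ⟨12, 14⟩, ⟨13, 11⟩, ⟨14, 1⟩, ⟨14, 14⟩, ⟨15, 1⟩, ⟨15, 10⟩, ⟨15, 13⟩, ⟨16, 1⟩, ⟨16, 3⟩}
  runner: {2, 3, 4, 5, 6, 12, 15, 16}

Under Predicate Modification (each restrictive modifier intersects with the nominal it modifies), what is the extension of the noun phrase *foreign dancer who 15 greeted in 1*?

{6, 14, 15}

⟦who 15 greeted⟧ = {x : ⟨15, x⟩ ∈ ⟦greeted⟧} = {1, 4, 5, 6, 7, 8, 9, 11, 13, 14, 15}
⟦in 1⟧ = {x : ⟨x, 1⟩ ∈ ⟦in⟧} = {1, 2, 4, 5, 6, 10, 11, 12, 14, 15, 16}
⟦dancer⟧ = {2, 3, 5, 6, 7, 8, 11, 12, 14, 15, 16}
… ∩ ⟦who 15 greeted⟧ = {2, 3, 5, 6, 7, 8, 11, 12, 14, 15, 16} ∩ {1, 4, 5, 6, 7, 8, 9, 11, 13, 14, 15} = {5, 6, 7, 8, 11, 14, 15}
… ∩ ⟦in 1⟧ = {5, 6, 7, 8, 11, 14, 15} ∩ {1, 2, 4, 5, 6, 10, 11, 12, 14, 15, 16} = {5, 6, 11, 14, 15}
… ∩ ⟦foreign⟧ = {5, 6, 11, 14, 15} ∩ {3, 6, 8, 14, 15, 16} = {6, 14, 15}
So ⟦foreign dancer who 15 greeted in 1⟧ = {6, 14, 15}.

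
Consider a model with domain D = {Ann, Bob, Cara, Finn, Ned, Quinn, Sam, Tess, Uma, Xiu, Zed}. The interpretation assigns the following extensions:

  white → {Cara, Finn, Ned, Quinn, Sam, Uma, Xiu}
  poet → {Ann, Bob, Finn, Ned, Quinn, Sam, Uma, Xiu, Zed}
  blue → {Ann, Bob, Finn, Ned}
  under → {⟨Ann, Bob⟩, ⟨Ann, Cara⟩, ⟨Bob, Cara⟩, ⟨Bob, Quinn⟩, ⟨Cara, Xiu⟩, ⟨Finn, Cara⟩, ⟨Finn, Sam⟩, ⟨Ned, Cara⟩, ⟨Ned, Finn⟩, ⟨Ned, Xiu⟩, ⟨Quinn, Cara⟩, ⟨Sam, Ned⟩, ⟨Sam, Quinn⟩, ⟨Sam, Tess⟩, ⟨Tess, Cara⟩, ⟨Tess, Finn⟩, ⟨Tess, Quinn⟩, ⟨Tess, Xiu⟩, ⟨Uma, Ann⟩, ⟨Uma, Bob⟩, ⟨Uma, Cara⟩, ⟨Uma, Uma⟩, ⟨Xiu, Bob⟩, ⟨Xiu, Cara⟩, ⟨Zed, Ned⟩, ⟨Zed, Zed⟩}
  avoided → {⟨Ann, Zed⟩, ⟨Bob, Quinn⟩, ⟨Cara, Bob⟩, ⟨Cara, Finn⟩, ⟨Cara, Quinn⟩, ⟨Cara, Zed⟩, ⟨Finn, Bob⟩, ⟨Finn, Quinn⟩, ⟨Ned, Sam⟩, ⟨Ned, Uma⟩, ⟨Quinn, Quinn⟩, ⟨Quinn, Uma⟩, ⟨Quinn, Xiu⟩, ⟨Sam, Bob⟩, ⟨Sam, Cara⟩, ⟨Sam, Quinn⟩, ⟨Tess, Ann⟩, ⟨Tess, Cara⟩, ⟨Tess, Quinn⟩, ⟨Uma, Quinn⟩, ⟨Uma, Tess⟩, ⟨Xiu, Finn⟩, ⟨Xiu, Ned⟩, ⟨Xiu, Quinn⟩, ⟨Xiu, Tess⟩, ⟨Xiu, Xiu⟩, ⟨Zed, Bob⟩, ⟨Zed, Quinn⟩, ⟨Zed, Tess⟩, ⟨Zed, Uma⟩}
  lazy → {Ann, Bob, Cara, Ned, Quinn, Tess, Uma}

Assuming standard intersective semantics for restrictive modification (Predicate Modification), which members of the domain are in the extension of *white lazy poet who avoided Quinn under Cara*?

{Quinn, Uma}

⟦who avoided Quinn⟧ = {x : ⟨x, Quinn⟩ ∈ ⟦avoided⟧} = {Bob, Cara, Finn, Quinn, Sam, Tess, Uma, Xiu, Zed}
⟦under Cara⟧ = {x : ⟨x, Cara⟩ ∈ ⟦under⟧} = {Ann, Bob, Finn, Ned, Quinn, Tess, Uma, Xiu}
⟦poet⟧ = {Ann, Bob, Finn, Ned, Quinn, Sam, Uma, Xiu, Zed}
… ∩ ⟦who avoided Quinn⟧ = {Ann, Bob, Finn, Ned, Quinn, Sam, Uma, Xiu, Zed} ∩ {Bob, Cara, Finn, Quinn, Sam, Tess, Uma, Xiu, Zed} = {Bob, Finn, Quinn, Sam, Uma, Xiu, Zed}
… ∩ ⟦under Cara⟧ = {Bob, Finn, Quinn, Sam, Uma, Xiu, Zed} ∩ {Ann, Bob, Finn, Ned, Quinn, Tess, Uma, Xiu} = {Bob, Finn, Quinn, Uma, Xiu}
… ∩ ⟦white⟧ = {Bob, Finn, Quinn, Uma, Xiu} ∩ {Cara, Finn, Ned, Quinn, Sam, Uma, Xiu} = {Finn, Quinn, Uma, Xiu}
… ∩ ⟦lazy⟧ = {Finn, Quinn, Uma, Xiu} ∩ {Ann, Bob, Cara, Ned, Quinn, Tess, Uma} = {Quinn, Uma}
So ⟦white lazy poet who avoided Quinn under Cara⟧ = {Quinn, Uma}.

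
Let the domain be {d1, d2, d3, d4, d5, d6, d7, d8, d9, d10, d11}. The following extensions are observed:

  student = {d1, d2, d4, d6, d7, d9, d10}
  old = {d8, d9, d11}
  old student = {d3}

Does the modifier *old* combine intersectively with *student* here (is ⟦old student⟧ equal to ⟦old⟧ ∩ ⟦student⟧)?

⟦old⟧ ∩ ⟦student⟧ = {d8, d9, d11} ∩ {d1, d2, d4, d6, d7, d9, d10} = {d9}
Observed ⟦old student⟧ = {d3}.
These differ, so the modifier is not intersective in this model.

no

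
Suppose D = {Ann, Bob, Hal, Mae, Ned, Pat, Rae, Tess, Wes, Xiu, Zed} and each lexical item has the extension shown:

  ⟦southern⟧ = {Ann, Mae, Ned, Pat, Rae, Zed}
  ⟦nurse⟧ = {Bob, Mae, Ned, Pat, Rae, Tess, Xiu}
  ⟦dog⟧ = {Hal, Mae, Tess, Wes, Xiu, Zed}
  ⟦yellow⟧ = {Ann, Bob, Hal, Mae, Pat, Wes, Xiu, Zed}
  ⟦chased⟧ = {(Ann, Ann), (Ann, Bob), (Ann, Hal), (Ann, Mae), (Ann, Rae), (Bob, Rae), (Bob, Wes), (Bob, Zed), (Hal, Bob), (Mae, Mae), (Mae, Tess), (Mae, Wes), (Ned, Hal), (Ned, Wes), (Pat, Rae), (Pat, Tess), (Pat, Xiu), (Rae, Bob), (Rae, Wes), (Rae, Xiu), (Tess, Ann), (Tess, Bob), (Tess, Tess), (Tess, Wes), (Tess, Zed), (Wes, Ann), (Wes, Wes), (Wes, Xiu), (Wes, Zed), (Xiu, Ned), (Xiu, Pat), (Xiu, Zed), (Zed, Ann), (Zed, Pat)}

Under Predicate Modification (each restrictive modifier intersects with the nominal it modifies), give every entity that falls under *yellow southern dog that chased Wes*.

⟦that chased Wes⟧ = {x : ⟨x, Wes⟩ ∈ ⟦chased⟧} = {Bob, Mae, Ned, Rae, Tess, Wes}
⟦dog⟧ = {Hal, Mae, Tess, Wes, Xiu, Zed}
… ∩ ⟦that chased Wes⟧ = {Hal, Mae, Tess, Wes, Xiu, Zed} ∩ {Bob, Mae, Ned, Rae, Tess, Wes} = {Mae, Tess, Wes}
… ∩ ⟦yellow⟧ = {Mae, Tess, Wes} ∩ {Ann, Bob, Hal, Mae, Pat, Wes, Xiu, Zed} = {Mae, Wes}
… ∩ ⟦southern⟧ = {Mae, Wes} ∩ {Ann, Mae, Ned, Pat, Rae, Zed} = {Mae}
So ⟦yellow southern dog that chased Wes⟧ = {Mae}.

{Mae}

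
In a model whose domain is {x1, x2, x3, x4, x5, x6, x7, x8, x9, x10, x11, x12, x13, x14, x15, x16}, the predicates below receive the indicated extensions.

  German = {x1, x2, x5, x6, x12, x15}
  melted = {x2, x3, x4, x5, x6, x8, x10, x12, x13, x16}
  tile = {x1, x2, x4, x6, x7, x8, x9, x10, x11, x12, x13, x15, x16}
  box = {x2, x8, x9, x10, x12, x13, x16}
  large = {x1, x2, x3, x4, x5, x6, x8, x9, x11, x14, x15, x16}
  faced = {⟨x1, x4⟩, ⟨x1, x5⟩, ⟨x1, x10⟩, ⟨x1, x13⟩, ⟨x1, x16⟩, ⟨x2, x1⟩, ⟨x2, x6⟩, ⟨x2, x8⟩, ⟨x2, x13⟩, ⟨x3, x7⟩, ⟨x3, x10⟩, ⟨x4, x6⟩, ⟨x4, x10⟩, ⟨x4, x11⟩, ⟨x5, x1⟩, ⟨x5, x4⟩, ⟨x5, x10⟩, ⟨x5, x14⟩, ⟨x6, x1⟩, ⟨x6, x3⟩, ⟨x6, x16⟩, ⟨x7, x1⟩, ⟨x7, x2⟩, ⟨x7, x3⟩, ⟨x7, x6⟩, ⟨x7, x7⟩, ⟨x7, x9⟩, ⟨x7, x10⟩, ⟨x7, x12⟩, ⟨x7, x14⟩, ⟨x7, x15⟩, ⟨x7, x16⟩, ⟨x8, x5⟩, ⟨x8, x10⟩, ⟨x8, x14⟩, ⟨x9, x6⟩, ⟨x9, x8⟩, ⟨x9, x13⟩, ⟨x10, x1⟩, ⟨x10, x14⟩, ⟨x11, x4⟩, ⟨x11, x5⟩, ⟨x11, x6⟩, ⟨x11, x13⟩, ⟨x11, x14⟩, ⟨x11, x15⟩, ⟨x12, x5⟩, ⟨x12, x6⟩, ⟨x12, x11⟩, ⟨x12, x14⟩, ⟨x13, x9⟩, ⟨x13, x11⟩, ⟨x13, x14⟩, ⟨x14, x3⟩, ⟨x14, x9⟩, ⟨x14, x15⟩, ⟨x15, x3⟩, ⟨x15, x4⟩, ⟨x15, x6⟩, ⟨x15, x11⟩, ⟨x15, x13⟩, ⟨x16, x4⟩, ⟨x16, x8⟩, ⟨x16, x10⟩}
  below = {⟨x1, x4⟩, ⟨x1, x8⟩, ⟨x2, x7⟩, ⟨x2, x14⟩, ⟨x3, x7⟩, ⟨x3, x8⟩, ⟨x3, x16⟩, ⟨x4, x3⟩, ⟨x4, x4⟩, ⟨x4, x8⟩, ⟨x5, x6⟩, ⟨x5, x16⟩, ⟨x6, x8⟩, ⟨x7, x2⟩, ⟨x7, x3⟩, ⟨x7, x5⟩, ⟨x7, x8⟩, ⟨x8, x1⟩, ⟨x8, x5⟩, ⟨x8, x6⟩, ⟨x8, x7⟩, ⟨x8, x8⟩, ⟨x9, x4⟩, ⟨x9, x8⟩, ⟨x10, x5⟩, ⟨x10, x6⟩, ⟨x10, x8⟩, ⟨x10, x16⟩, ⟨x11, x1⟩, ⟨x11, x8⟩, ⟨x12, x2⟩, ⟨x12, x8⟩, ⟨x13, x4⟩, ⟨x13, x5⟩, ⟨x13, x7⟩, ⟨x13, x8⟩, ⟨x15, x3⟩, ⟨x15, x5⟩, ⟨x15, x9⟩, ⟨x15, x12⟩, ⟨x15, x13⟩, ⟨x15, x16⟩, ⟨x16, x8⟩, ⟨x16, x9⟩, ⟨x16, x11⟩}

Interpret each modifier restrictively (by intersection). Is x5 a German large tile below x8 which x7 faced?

⟦below x8⟧ = {x : ⟨x, x8⟩ ∈ ⟦below⟧} = {x1, x3, x4, x6, x7, x8, x9, x10, x11, x12, x13, x16}
⟦which x7 faced⟧ = {x : ⟨x7, x⟩ ∈ ⟦faced⟧} = {x1, x2, x3, x6, x7, x9, x10, x12, x14, x15, x16}
⟦tile⟧ = {x1, x2, x4, x6, x7, x8, x9, x10, x11, x12, x13, x15, x16}
… ∩ ⟦below x8⟧ = {x1, x2, x4, x6, x7, x8, x9, x10, x11, x12, x13, x15, x16} ∩ {x1, x3, x4, x6, x7, x8, x9, x10, x11, x12, x13, x16} = {x1, x4, x6, x7, x8, x9, x10, x11, x12, x13, x16}
… ∩ ⟦which x7 faced⟧ = {x1, x4, x6, x7, x8, x9, x10, x11, x12, x13, x16} ∩ {x1, x2, x3, x6, x7, x9, x10, x12, x14, x15, x16} = {x1, x6, x7, x9, x10, x12, x16}
… ∩ ⟦German⟧ = {x1, x6, x7, x9, x10, x12, x16} ∩ {x1, x2, x5, x6, x12, x15} = {x1, x6, x12}
… ∩ ⟦large⟧ = {x1, x6, x12} ∩ {x1, x2, x3, x4, x5, x6, x8, x9, x11, x14, x15, x16} = {x1, x6}
⟦German large tile below x8 which x7 faced⟧ = {x1, x6}; x5 ∉ this set.

no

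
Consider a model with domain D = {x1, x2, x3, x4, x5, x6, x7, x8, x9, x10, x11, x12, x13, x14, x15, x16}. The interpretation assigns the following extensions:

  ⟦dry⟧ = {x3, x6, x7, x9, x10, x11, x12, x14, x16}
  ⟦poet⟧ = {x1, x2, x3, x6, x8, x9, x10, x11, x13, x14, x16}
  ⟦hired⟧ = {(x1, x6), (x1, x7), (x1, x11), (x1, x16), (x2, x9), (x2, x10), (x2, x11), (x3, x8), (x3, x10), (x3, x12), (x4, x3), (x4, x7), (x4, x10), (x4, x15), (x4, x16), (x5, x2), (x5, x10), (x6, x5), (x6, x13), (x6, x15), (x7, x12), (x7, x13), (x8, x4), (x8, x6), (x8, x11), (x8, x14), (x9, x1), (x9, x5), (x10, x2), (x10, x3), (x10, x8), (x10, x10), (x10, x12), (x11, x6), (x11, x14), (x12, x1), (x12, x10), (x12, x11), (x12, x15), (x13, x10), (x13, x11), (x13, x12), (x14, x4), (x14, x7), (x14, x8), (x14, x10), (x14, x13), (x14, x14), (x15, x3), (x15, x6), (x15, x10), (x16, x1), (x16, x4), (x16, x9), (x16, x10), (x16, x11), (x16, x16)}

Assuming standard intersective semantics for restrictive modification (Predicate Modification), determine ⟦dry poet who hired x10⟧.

⟦who hired x10⟧ = {x : ⟨x, x10⟩ ∈ ⟦hired⟧} = {x2, x3, x4, x5, x10, x12, x13, x14, x15, x16}
⟦poet⟧ = {x1, x2, x3, x6, x8, x9, x10, x11, x13, x14, x16}
… ∩ ⟦who hired x10⟧ = {x1, x2, x3, x6, x8, x9, x10, x11, x13, x14, x16} ∩ {x2, x3, x4, x5, x10, x12, x13, x14, x15, x16} = {x2, x3, x10, x13, x14, x16}
… ∩ ⟦dry⟧ = {x2, x3, x10, x13, x14, x16} ∩ {x3, x6, x7, x9, x10, x11, x12, x14, x16} = {x3, x10, x14, x16}
So ⟦dry poet who hired x10⟧ = {x3, x10, x14, x16}.

{x3, x10, x14, x16}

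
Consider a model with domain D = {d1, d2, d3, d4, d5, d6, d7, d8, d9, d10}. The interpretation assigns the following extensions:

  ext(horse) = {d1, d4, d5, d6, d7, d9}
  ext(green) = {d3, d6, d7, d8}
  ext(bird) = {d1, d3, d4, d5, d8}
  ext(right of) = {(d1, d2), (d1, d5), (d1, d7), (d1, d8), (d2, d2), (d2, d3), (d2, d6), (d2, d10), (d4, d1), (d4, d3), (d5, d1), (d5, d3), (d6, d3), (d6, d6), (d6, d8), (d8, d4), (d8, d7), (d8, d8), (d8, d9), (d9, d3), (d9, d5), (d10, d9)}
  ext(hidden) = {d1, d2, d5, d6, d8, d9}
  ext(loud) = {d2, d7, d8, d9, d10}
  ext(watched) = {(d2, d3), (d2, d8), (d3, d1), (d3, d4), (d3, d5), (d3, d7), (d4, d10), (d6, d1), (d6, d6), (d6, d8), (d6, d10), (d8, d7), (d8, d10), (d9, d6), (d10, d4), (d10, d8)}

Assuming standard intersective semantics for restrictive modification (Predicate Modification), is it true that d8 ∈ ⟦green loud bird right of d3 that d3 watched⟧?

⟦right of d3⟧ = {x : ⟨x, d3⟩ ∈ ⟦right of⟧} = {d2, d4, d5, d6, d9}
⟦that d3 watched⟧ = {x : ⟨d3, x⟩ ∈ ⟦watched⟧} = {d1, d4, d5, d7}
⟦bird⟧ = {d1, d3, d4, d5, d8}
… ∩ ⟦right of d3⟧ = {d1, d3, d4, d5, d8} ∩ {d2, d4, d5, d6, d9} = {d4, d5}
… ∩ ⟦that d3 watched⟧ = {d4, d5} ∩ {d1, d4, d5, d7} = {d4, d5}
… ∩ ⟦green⟧ = {d4, d5} ∩ {d3, d6, d7, d8} = ∅
… ∩ ⟦loud⟧ = ∅ ∩ {d2, d7, d8, d9, d10} = ∅
⟦green loud bird right of d3 that d3 watched⟧ = ∅; d8 ∉ this set.

no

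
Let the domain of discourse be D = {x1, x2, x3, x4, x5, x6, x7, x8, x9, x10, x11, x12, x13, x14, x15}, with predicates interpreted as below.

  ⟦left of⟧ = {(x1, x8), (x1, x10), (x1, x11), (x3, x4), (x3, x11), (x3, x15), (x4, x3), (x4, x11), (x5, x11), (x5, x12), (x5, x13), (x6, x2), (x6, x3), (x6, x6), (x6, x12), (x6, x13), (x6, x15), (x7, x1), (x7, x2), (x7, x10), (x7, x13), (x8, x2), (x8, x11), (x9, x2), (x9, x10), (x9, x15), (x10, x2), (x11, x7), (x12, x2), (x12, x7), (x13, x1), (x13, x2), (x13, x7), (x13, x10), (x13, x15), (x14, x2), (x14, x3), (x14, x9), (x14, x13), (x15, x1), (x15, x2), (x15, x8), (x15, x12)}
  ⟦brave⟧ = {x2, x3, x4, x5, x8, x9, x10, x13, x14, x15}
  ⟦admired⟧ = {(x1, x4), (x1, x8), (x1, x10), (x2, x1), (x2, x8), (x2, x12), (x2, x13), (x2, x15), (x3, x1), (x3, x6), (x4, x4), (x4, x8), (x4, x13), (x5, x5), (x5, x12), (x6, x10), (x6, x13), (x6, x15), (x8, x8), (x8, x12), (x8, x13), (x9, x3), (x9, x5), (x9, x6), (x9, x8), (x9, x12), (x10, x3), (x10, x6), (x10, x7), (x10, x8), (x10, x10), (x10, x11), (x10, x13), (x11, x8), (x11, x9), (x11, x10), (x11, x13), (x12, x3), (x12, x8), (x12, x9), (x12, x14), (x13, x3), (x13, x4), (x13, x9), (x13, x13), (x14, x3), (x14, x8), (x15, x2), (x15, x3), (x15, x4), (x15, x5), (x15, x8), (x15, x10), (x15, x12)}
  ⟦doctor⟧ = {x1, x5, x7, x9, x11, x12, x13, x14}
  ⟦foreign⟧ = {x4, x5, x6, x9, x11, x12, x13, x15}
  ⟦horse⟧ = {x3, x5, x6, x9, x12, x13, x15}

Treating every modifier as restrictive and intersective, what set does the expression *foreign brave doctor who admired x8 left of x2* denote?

{x9}

⟦who admired x8⟧ = {x : ⟨x, x8⟩ ∈ ⟦admired⟧} = {x1, x2, x4, x8, x9, x10, x11, x12, x14, x15}
⟦left of x2⟧ = {x : ⟨x, x2⟩ ∈ ⟦left of⟧} = {x6, x7, x8, x9, x10, x12, x13, x14, x15}
⟦doctor⟧ = {x1, x5, x7, x9, x11, x12, x13, x14}
… ∩ ⟦who admired x8⟧ = {x1, x5, x7, x9, x11, x12, x13, x14} ∩ {x1, x2, x4, x8, x9, x10, x11, x12, x14, x15} = {x1, x9, x11, x12, x14}
… ∩ ⟦left of x2⟧ = {x1, x9, x11, x12, x14} ∩ {x6, x7, x8, x9, x10, x12, x13, x14, x15} = {x9, x12, x14}
… ∩ ⟦foreign⟧ = {x9, x12, x14} ∩ {x4, x5, x6, x9, x11, x12, x13, x15} = {x9, x12}
… ∩ ⟦brave⟧ = {x9, x12} ∩ {x2, x3, x4, x5, x8, x9, x10, x13, x14, x15} = {x9}
So ⟦foreign brave doctor who admired x8 left of x2⟧ = {x9}.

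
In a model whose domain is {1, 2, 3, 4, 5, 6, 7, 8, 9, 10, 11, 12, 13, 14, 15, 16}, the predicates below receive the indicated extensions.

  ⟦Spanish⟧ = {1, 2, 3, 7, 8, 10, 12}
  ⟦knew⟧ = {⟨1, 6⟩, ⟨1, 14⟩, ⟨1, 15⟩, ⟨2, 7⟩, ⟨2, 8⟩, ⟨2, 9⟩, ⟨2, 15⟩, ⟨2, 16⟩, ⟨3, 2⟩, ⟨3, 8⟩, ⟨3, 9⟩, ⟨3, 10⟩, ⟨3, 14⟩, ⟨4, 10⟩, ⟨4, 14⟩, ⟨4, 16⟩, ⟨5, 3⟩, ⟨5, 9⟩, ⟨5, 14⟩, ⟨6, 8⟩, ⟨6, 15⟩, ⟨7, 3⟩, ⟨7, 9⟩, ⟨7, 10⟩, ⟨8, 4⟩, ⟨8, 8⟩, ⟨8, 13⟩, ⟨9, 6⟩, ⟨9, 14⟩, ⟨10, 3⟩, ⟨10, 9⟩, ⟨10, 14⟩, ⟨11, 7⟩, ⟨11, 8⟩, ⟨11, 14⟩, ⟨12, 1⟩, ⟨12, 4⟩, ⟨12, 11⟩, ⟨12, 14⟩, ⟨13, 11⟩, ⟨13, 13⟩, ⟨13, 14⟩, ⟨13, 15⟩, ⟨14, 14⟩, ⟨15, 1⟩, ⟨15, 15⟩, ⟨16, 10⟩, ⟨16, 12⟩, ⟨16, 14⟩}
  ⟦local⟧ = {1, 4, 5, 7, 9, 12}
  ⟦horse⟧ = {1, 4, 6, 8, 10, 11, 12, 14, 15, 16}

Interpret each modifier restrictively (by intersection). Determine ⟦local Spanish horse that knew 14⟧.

{1, 12}

⟦that knew 14⟧ = {x : ⟨x, 14⟩ ∈ ⟦knew⟧} = {1, 3, 4, 5, 9, 10, 11, 12, 13, 14, 16}
⟦horse⟧ = {1, 4, 6, 8, 10, 11, 12, 14, 15, 16}
… ∩ ⟦that knew 14⟧ = {1, 4, 6, 8, 10, 11, 12, 14, 15, 16} ∩ {1, 3, 4, 5, 9, 10, 11, 12, 13, 14, 16} = {1, 4, 10, 11, 12, 14, 16}
… ∩ ⟦local⟧ = {1, 4, 10, 11, 12, 14, 16} ∩ {1, 4, 5, 7, 9, 12} = {1, 4, 12}
… ∩ ⟦Spanish⟧ = {1, 4, 12} ∩ {1, 2, 3, 7, 8, 10, 12} = {1, 12}
So ⟦local Spanish horse that knew 14⟧ = {1, 12}.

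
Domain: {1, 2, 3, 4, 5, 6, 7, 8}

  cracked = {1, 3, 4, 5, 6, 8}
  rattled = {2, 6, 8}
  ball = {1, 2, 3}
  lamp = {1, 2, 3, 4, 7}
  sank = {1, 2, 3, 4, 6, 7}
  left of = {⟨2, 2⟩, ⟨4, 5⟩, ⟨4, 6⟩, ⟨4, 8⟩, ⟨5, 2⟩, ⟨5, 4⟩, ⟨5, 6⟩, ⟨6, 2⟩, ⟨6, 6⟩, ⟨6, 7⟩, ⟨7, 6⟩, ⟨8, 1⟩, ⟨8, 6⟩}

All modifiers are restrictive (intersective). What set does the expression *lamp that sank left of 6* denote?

{4, 7}

⟦that sank⟧ = ⟦sank⟧ = {1, 2, 3, 4, 6, 7}
⟦left of 6⟧ = {x : ⟨x, 6⟩ ∈ ⟦left of⟧} = {4, 5, 6, 7, 8}
⟦lamp⟧ = {1, 2, 3, 4, 7}
… ∩ ⟦that sank⟧ = {1, 2, 3, 4, 7} ∩ {1, 2, 3, 4, 6, 7} = {1, 2, 3, 4, 7}
… ∩ ⟦left of 6⟧ = {1, 2, 3, 4, 7} ∩ {4, 5, 6, 7, 8} = {4, 7}
So ⟦lamp that sank left of 6⟧ = {4, 7}.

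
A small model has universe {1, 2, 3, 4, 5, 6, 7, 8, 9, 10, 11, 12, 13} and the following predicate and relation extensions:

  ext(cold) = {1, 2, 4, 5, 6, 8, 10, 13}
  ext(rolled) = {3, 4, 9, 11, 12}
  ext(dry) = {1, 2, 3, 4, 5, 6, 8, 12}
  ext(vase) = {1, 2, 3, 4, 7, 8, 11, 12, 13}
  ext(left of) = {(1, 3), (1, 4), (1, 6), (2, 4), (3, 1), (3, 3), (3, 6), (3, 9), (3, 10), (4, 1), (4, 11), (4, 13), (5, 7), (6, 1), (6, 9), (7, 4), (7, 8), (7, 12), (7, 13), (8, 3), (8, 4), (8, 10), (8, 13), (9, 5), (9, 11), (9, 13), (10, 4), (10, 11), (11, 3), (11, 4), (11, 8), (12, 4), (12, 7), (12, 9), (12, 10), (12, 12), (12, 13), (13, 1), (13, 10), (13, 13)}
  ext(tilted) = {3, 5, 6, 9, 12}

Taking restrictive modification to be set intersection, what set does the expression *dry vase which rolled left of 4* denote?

{12}

⟦which rolled⟧ = ⟦rolled⟧ = {3, 4, 9, 11, 12}
⟦left of 4⟧ = {x : ⟨x, 4⟩ ∈ ⟦left of⟧} = {1, 2, 7, 8, 10, 11, 12}
⟦vase⟧ = {1, 2, 3, 4, 7, 8, 11, 12, 13}
… ∩ ⟦which rolled⟧ = {1, 2, 3, 4, 7, 8, 11, 12, 13} ∩ {3, 4, 9, 11, 12} = {3, 4, 11, 12}
… ∩ ⟦left of 4⟧ = {3, 4, 11, 12} ∩ {1, 2, 7, 8, 10, 11, 12} = {11, 12}
… ∩ ⟦dry⟧ = {11, 12} ∩ {1, 2, 3, 4, 5, 6, 8, 12} = {12}
So ⟦dry vase which rolled left of 4⟧ = {12}.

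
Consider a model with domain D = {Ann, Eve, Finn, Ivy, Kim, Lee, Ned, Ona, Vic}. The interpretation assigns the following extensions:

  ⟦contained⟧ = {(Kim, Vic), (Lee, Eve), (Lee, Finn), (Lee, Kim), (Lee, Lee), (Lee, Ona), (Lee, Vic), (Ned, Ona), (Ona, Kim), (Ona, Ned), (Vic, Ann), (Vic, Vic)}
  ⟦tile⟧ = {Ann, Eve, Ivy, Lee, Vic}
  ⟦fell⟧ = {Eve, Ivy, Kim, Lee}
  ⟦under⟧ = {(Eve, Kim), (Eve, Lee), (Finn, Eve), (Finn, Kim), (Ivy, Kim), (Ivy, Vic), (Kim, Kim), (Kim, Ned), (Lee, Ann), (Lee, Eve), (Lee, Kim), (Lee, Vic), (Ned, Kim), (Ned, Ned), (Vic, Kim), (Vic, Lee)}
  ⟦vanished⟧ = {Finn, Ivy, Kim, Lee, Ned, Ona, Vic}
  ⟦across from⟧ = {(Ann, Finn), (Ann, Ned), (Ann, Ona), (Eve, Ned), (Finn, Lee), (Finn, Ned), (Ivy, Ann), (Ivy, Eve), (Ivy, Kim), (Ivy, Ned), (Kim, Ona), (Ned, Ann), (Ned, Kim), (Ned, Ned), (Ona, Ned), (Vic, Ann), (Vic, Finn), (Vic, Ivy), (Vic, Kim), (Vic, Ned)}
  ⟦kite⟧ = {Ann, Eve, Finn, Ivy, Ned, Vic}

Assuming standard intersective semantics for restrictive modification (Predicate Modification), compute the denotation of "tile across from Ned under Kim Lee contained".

{Eve, Vic}

⟦across from Ned⟧ = {x : ⟨x, Ned⟩ ∈ ⟦across from⟧} = {Ann, Eve, Finn, Ivy, Ned, Ona, Vic}
⟦under Kim⟧ = {x : ⟨x, Kim⟩ ∈ ⟦under⟧} = {Eve, Finn, Ivy, Kim, Lee, Ned, Vic}
⟦Lee contained⟧ = {x : ⟨Lee, x⟩ ∈ ⟦contained⟧} = {Eve, Finn, Kim, Lee, Ona, Vic}
⟦tile⟧ = {Ann, Eve, Ivy, Lee, Vic}
… ∩ ⟦across from Ned⟧ = {Ann, Eve, Ivy, Lee, Vic} ∩ {Ann, Eve, Finn, Ivy, Ned, Ona, Vic} = {Ann, Eve, Ivy, Vic}
… ∩ ⟦under Kim⟧ = {Ann, Eve, Ivy, Vic} ∩ {Eve, Finn, Ivy, Kim, Lee, Ned, Vic} = {Eve, Ivy, Vic}
… ∩ ⟦Lee contained⟧ = {Eve, Ivy, Vic} ∩ {Eve, Finn, Kim, Lee, Ona, Vic} = {Eve, Vic}
So ⟦tile across from Ned under Kim Lee contained⟧ = {Eve, Vic}.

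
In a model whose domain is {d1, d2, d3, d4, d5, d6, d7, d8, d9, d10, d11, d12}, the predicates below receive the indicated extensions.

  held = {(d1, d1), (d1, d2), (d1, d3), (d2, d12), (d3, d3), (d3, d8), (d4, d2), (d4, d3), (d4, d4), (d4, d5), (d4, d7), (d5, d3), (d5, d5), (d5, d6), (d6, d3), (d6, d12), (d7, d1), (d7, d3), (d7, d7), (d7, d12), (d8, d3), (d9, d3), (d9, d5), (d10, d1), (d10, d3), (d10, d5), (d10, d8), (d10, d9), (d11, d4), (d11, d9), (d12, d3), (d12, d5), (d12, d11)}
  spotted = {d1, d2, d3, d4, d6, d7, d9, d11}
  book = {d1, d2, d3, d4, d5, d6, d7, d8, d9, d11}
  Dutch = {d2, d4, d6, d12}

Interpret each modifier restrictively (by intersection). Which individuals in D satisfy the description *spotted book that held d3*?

⟦that held d3⟧ = {x : ⟨x, d3⟩ ∈ ⟦held⟧} = {d1, d3, d4, d5, d6, d7, d8, d9, d10, d12}
⟦book⟧ = {d1, d2, d3, d4, d5, d6, d7, d8, d9, d11}
… ∩ ⟦that held d3⟧ = {d1, d2, d3, d4, d5, d6, d7, d8, d9, d11} ∩ {d1, d3, d4, d5, d6, d7, d8, d9, d10, d12} = {d1, d3, d4, d5, d6, d7, d8, d9}
… ∩ ⟦spotted⟧ = {d1, d3, d4, d5, d6, d7, d8, d9} ∩ {d1, d2, d3, d4, d6, d7, d9, d11} = {d1, d3, d4, d6, d7, d9}
So ⟦spotted book that held d3⟧ = {d1, d3, d4, d6, d7, d9}.

{d1, d3, d4, d6, d7, d9}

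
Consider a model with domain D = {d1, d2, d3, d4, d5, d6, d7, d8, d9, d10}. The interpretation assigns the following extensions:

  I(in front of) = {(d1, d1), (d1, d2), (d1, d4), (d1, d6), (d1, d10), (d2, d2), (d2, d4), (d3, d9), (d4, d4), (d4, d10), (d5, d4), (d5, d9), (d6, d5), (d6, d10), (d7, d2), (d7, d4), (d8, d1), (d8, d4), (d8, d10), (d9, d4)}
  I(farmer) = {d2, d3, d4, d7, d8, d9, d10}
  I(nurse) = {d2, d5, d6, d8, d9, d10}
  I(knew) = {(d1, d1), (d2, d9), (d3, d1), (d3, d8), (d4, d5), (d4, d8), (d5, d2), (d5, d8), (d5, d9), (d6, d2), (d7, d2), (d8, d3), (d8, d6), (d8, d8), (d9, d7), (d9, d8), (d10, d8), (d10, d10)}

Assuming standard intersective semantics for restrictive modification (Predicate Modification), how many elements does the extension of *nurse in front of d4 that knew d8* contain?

⟦in front of d4⟧ = {x : ⟨x, d4⟩ ∈ ⟦in front of⟧} = {d1, d2, d4, d5, d7, d8, d9}
⟦that knew d8⟧ = {x : ⟨x, d8⟩ ∈ ⟦knew⟧} = {d3, d4, d5, d8, d9, d10}
⟦nurse⟧ = {d2, d5, d6, d8, d9, d10}
… ∩ ⟦in front of d4⟧ = {d2, d5, d6, d8, d9, d10} ∩ {d1, d2, d4, d5, d7, d8, d9} = {d2, d5, d8, d9}
… ∩ ⟦that knew d8⟧ = {d2, d5, d8, d9} ∩ {d3, d4, d5, d8, d9, d10} = {d5, d8, d9}
⟦nurse in front of d4 that knew d8⟧ = {d5, d8, d9}, so the cardinality is 3.

3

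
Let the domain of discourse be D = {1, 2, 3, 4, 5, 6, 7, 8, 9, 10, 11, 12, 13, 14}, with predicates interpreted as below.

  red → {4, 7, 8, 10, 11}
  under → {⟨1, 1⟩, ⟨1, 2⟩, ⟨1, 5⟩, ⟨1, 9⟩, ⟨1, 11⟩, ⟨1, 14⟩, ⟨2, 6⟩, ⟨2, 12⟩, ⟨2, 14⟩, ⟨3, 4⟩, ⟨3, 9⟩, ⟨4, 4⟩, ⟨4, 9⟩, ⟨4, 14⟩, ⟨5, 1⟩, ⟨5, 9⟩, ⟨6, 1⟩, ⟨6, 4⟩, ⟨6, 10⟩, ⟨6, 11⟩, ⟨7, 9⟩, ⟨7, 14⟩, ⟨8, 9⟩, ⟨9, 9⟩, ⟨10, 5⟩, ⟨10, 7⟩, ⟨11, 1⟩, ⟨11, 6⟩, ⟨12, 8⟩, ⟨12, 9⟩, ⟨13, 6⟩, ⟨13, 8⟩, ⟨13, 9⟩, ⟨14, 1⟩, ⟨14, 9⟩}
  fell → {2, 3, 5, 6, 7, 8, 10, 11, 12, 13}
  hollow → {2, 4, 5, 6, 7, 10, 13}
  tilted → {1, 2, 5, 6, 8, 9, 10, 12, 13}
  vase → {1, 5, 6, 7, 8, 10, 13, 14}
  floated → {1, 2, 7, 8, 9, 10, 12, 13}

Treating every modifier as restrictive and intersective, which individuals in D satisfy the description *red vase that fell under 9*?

⟦that fell⟧ = ⟦fell⟧ = {2, 3, 5, 6, 7, 8, 10, 11, 12, 13}
⟦under 9⟧ = {x : ⟨x, 9⟩ ∈ ⟦under⟧} = {1, 3, 4, 5, 7, 8, 9, 12, 13, 14}
⟦vase⟧ = {1, 5, 6, 7, 8, 10, 13, 14}
… ∩ ⟦that fell⟧ = {1, 5, 6, 7, 8, 10, 13, 14} ∩ {2, 3, 5, 6, 7, 8, 10, 11, 12, 13} = {5, 6, 7, 8, 10, 13}
… ∩ ⟦under 9⟧ = {5, 6, 7, 8, 10, 13} ∩ {1, 3, 4, 5, 7, 8, 9, 12, 13, 14} = {5, 7, 8, 13}
… ∩ ⟦red⟧ = {5, 7, 8, 13} ∩ {4, 7, 8, 10, 11} = {7, 8}
So ⟦red vase that fell under 9⟧ = {7, 8}.

{7, 8}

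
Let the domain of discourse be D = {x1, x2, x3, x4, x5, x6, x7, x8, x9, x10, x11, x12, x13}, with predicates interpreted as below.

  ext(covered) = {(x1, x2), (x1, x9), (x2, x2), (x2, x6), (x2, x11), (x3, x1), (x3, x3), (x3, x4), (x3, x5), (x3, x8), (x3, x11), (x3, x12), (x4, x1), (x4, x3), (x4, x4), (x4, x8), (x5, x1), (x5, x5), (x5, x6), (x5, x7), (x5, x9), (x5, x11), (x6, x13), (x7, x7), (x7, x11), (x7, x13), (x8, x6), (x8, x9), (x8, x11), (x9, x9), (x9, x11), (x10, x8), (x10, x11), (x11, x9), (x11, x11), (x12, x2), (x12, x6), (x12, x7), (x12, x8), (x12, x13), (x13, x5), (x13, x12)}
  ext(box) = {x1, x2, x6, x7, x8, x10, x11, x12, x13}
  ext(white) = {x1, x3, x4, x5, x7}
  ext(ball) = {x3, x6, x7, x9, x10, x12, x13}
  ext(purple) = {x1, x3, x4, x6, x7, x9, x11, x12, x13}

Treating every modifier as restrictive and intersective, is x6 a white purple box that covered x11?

no

⟦that covered x11⟧ = {x : ⟨x, x11⟩ ∈ ⟦covered⟧} = {x2, x3, x5, x7, x8, x9, x10, x11}
⟦box⟧ = {x1, x2, x6, x7, x8, x10, x11, x12, x13}
… ∩ ⟦that covered x11⟧ = {x1, x2, x6, x7, x8, x10, x11, x12, x13} ∩ {x2, x3, x5, x7, x8, x9, x10, x11} = {x2, x7, x8, x10, x11}
… ∩ ⟦white⟧ = {x2, x7, x8, x10, x11} ∩ {x1, x3, x4, x5, x7} = {x7}
… ∩ ⟦purple⟧ = {x7} ∩ {x1, x3, x4, x6, x7, x9, x11, x12, x13} = {x7}
⟦white purple box that covered x11⟧ = {x7}; x6 ∉ this set.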